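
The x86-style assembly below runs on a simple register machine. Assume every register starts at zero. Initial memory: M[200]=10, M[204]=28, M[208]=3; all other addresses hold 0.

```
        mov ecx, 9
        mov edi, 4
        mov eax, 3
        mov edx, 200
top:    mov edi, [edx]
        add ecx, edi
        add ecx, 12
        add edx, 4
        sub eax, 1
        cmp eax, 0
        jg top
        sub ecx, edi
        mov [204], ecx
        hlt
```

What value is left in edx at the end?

212

ecx=9
edi=4
eax=3
edx=200
edi=M[200]=10
ecx=9+10=19
ecx=19+12=31
edx=200+4=204
eax=3-1=2
cmp eax, 0  (cmp 2,0)
jg top: taken
edi=M[204]=28
ecx=31+28=59
ecx=59+12=71
edx=204+4=208
eax=2-1=1
cmp eax, 0  (cmp 1,0)
jg top: taken
edi=M[208]=3
ecx=71+3=74
ecx=74+12=86
edx=208+4=212
eax=1-1=0
cmp eax, 0  (cmp 0,0)
jg top: not taken
ecx=86-3=83
mov [204], ecx → M[204]=83
halt.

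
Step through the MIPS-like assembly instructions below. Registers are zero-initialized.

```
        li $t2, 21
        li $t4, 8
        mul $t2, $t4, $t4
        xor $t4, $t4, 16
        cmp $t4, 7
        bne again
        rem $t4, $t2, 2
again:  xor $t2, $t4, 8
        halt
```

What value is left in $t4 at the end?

$t2=21
$t4=8
$t2=8*8=64
$t4=8^16=24
cmp $t4, 7  (cmp 24,7)
bne again: taken
$t2=24^8=16
halt.

24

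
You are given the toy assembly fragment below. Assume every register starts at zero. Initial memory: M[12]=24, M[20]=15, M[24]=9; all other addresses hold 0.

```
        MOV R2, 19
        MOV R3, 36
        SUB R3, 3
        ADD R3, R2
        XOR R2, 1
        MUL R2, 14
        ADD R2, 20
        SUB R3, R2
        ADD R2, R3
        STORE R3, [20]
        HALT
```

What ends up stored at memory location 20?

-220

R2=19
R3=36
R3=36-3=33
R3=33+19=52
R2=19^1=18
R2=18*14=252
R2=252+20=272
R3=52-272=-220
R2=272+(-220)=52
STORE R3, [20] → M[20]=-220
halt.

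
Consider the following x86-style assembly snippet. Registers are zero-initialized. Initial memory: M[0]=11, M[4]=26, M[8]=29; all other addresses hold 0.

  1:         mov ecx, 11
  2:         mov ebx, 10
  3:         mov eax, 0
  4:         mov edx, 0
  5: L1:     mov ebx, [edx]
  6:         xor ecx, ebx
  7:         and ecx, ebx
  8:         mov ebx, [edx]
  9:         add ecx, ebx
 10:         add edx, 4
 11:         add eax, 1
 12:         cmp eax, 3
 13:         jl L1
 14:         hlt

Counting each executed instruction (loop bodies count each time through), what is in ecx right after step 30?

50

after mov ecx, 11: ecx=11
after mov ebx, 10: ebx=10
after mov eax, 0: eax=0
after mov edx, 0: edx=0
after mov ebx, [edx]: ebx=M[0]=11
after xor ecx, ebx: ecx=11^11=0
after and ecx, ebx: ecx=0&11=0
after mov ebx, [edx]: ebx=M[0]=11
after add ecx, ebx: ecx=0+11=11
after add edx, 4: edx=0+4=4
after add eax, 1: eax=0+1=1
cmp eax, 3  (cmp 1,3)
jl L1: taken
after mov ebx, [edx]: ebx=M[4]=26
after xor ecx, ebx: ecx=11^26=17
after and ecx, ebx: ecx=17&26=16
after mov ebx, [edx]: ebx=M[4]=26
after add ecx, ebx: ecx=16+26=42
after add edx, 4: edx=4+4=8
after add eax, 1: eax=1+1=2
cmp eax, 3  (cmp 2,3)
jl L1: taken
after mov ebx, [edx]: ebx=M[8]=29
after xor ecx, ebx: ecx=42^29=55
after and ecx, ebx: ecx=55&29=21
after mov ebx, [edx]: ebx=M[8]=29
after add ecx, ebx: ecx=21+29=50
after add edx, 4: edx=8+4=12
after add eax, 1: eax=2+1=3
cmp eax, 3  (cmp 3,3)
After step 30: ecx = 50.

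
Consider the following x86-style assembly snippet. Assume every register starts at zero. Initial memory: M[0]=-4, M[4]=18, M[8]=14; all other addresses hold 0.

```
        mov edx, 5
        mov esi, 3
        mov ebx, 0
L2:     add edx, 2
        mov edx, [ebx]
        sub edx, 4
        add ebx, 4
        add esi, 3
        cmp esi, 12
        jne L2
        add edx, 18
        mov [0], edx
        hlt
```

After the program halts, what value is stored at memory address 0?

28

mov edx, 5 → edx=5
mov esi, 3 → esi=3
mov ebx, 0 → ebx=0
add edx, 2 → edx=5+2=7
mov edx, [ebx] → edx=M[0]=-4
sub edx, 4 → edx=(-4)-4=-8
add ebx, 4 → ebx=0+4=4
add esi, 3 → esi=3+3=6
cmp esi, 12  (cmp 6,12)
jne L2: taken
add edx, 2 → edx=(-8)+2=-6
mov edx, [ebx] → edx=M[4]=18
sub edx, 4 → edx=18-4=14
add ebx, 4 → ebx=4+4=8
add esi, 3 → esi=6+3=9
cmp esi, 12  (cmp 9,12)
jne L2: taken
add edx, 2 → edx=14+2=16
mov edx, [ebx] → edx=M[8]=14
sub edx, 4 → edx=14-4=10
add ebx, 4 → ebx=8+4=12
add esi, 3 → esi=9+3=12
cmp esi, 12  (cmp 12,12)
jne L2: not taken
add edx, 18 → edx=10+18=28
mov [0], edx → M[0]=28
halt.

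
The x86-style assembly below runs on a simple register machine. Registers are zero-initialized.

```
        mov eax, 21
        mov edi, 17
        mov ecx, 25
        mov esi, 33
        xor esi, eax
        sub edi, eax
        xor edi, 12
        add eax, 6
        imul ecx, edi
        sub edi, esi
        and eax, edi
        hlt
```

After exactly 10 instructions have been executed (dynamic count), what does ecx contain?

mov eax, 21 → eax=21
mov edi, 17 → edi=17
mov ecx, 25 → ecx=25
mov esi, 33 → esi=33
xor esi, eax → esi=33^21=52
sub edi, eax → edi=17-21=-4
xor edi, 12 → edi=(-4)^12=-16
add eax, 6 → eax=21+6=27
imul ecx, edi → ecx=25*(-16)=-400
sub edi, esi → edi=(-16)-52=-68
After step 10: ecx = -400.

-400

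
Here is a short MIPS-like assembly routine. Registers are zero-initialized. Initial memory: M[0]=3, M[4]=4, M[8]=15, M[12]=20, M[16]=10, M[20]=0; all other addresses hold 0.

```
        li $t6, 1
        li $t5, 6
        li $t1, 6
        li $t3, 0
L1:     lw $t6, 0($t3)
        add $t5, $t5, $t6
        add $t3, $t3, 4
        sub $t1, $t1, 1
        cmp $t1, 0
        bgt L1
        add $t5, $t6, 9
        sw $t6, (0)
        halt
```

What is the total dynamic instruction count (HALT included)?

after li $t6, 1: $t6=1
after li $t5, 6: $t5=6
after li $t1, 6: $t1=6
after li $t3, 0: $t3=0
after lw $t6, 0($t3): $t6=M[0]=3
after add $t5, $t5, $t6: $t5=6+3=9
after add $t3, $t3, 4: $t3=0+4=4
after sub $t1, $t1, 1: $t1=6-1=5
cmp $t1, 0  (cmp 5,0)
bgt L1: taken
after lw $t6, 0($t3): $t6=M[4]=4
after add $t5, $t5, $t6: $t5=9+4=13
after add $t3, $t3, 4: $t3=4+4=8
after sub $t1, $t1, 1: $t1=5-1=4
cmp $t1, 0  (cmp 4,0)
bgt L1: taken
after lw $t6, 0($t3): $t6=M[8]=15
after add $t5, $t5, $t6: $t5=13+15=28
after add $t3, $t3, 4: $t3=8+4=12
after sub $t1, $t1, 1: $t1=4-1=3
cmp $t1, 0  (cmp 3,0)
bgt L1: taken
after lw $t6, 0($t3): $t6=M[12]=20
after add $t5, $t5, $t6: $t5=28+20=48
after add $t3, $t3, 4: $t3=12+4=16
after sub $t1, $t1, 1: $t1=3-1=2
cmp $t1, 0  (cmp 2,0)
bgt L1: taken
after lw $t6, 0($t3): $t6=M[16]=10
after add $t5, $t5, $t6: $t5=48+10=58
after add $t3, $t3, 4: $t3=16+4=20
after sub $t1, $t1, 1: $t1=2-1=1
cmp $t1, 0  (cmp 1,0)
bgt L1: taken
after lw $t6, 0($t3): $t6=M[20]=0
after add $t5, $t5, $t6: $t5=58+0=58
after add $t3, $t3, 4: $t3=20+4=24
after sub $t1, $t1, 1: $t1=1-1=0
cmp $t1, 0  (cmp 0,0)
bgt L1: not taken
after add $t5, $t6, 9: $t5=0+9=9
sw $t6, (0) → M[0]=0
halt.
Total executed instructions: 43.

43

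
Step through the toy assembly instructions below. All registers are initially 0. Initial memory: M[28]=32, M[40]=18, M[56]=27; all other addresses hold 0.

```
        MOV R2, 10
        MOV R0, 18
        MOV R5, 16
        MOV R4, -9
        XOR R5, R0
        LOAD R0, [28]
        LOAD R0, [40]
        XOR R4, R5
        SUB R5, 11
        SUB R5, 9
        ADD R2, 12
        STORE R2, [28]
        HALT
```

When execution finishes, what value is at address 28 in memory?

after MOV R2, 10: R2=10
after MOV R0, 18: R0=18
after MOV R5, 16: R5=16
after MOV R4, -9: R4=-9
after XOR R5, R0: R5=16^18=2
after LOAD R0, [28]: R0=M[28]=32
after LOAD R0, [40]: R0=M[40]=18
after XOR R4, R5: R4=(-9)^2=-11
after SUB R5, 11: R5=2-11=-9
after SUB R5, 9: R5=(-9)-9=-18
after ADD R2, 12: R2=10+12=22
STORE R2, [28] → M[28]=22
halt.

22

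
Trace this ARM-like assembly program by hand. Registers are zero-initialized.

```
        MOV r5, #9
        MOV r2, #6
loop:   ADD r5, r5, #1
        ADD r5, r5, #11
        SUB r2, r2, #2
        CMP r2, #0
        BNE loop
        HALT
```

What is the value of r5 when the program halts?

45

MOV r5, #9 → r5=9
MOV r2, #6 → r2=6
ADD r5, r5, #1 → r5=9+1=10
ADD r5, r5, #11 → r5=10+11=21
SUB r2, r2, #2 → r2=6-2=4
CMP r2, #0  (cmp 4,0)
BNE loop: taken
ADD r5, r5, #1 → r5=21+1=22
ADD r5, r5, #11 → r5=22+11=33
SUB r2, r2, #2 → r2=4-2=2
CMP r2, #0  (cmp 2,0)
BNE loop: taken
ADD r5, r5, #1 → r5=33+1=34
ADD r5, r5, #11 → r5=34+11=45
SUB r2, r2, #2 → r2=2-2=0
CMP r2, #0  (cmp 0,0)
BNE loop: not taken
halt.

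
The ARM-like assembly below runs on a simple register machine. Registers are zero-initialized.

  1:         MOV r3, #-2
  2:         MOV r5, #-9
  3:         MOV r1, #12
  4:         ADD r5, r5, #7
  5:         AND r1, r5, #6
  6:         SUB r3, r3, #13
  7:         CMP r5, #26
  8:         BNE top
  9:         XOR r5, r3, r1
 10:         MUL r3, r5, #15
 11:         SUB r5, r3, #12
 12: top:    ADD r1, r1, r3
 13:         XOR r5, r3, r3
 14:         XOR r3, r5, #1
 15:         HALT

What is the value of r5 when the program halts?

after MOV r3, #-2: r3=-2
after MOV r5, #-9: r5=-9
after MOV r1, #12: r1=12
after ADD r5, r5, #7: r5=(-9)+7=-2
after AND r1, r5, #6: r1=(-2)&6=6
after SUB r3, r3, #13: r3=(-2)-13=-15
CMP r5, #26  (cmp -2,26)
BNE top: taken
after ADD r1, r1, r3: r1=6+(-15)=-9
after XOR r5, r3, r3: r5=(-15)^(-15)=0
after XOR r3, r5, #1: r3=0^1=1
halt.

0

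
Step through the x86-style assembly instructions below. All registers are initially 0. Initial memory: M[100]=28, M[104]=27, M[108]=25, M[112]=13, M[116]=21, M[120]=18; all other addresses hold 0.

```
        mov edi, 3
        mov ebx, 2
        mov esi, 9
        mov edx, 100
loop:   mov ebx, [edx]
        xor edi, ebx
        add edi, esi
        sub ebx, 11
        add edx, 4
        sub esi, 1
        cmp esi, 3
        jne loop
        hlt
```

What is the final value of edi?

edi=3
ebx=2
esi=9
edx=100
ebx=M[100]=28
edi=3^28=31
edi=31+9=40
ebx=28-11=17
edx=100+4=104
esi=9-1=8
cmp esi, 3  (cmp 8,3)
jne loop: taken
ebx=M[104]=27
edi=40^27=51
edi=51+8=59
ebx=27-11=16
edx=104+4=108
esi=8-1=7
cmp esi, 3  (cmp 7,3)
jne loop: taken
ebx=M[108]=25
edi=59^25=34
edi=34+7=41
ebx=25-11=14
edx=108+4=112
esi=7-1=6
cmp esi, 3  (cmp 6,3)
jne loop: taken
ebx=M[112]=13
edi=41^13=36
edi=36+6=42
ebx=13-11=2
edx=112+4=116
esi=6-1=5
cmp esi, 3  (cmp 5,3)
jne loop: taken
ebx=M[116]=21
edi=42^21=63
edi=63+5=68
ebx=21-11=10
edx=116+4=120
esi=5-1=4
cmp esi, 3  (cmp 4,3)
jne loop: taken
ebx=M[120]=18
edi=68^18=86
edi=86+4=90
ebx=18-11=7
edx=120+4=124
esi=4-1=3
cmp esi, 3  (cmp 3,3)
jne loop: not taken
halt.

90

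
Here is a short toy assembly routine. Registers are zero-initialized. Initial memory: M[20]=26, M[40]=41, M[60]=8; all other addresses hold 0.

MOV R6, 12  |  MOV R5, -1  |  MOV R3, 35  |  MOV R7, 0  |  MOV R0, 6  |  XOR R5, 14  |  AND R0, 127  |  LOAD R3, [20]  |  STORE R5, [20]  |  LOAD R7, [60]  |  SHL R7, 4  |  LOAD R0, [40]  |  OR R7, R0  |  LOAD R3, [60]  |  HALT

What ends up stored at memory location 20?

-15

R6=12
R5=-1
R3=35
R7=0
R0=6
R5=(-1)^14=-15
R0=6&127=6
R3=M[20]=26
STORE R5, [20] → M[20]=-15
R7=M[60]=8
R7=8<<4=128
R0=M[40]=41
R7=128|41=169
R3=M[60]=8
halt.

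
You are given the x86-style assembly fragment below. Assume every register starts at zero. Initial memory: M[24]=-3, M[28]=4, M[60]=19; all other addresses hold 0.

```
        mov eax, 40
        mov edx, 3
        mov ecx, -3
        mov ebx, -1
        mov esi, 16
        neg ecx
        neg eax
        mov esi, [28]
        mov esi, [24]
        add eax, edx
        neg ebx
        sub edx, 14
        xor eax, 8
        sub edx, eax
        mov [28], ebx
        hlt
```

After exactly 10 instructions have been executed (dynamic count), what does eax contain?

-37

mov eax, 40 → eax=40
mov edx, 3 → edx=3
mov ecx, -3 → ecx=-3
mov ebx, -1 → ebx=-1
mov esi, 16 → esi=16
neg ecx → ecx=-(-3)=3
neg eax → eax=-(40)=-40
mov esi, [28] → esi=M[28]=4
mov esi, [24] → esi=M[24]=-3
add eax, edx → eax=(-40)+3=-37
After step 10: eax = -37.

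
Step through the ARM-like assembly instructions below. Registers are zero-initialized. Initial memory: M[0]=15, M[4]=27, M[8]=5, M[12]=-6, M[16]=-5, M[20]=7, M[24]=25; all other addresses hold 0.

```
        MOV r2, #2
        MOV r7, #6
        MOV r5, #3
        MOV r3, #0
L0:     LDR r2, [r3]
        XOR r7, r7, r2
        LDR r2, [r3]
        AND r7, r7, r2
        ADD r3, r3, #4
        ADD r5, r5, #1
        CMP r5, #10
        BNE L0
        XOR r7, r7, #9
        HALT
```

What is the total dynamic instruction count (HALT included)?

r2=2
r7=6
r5=3
r3=0
r2=M[0]=15
r7=6^15=9
r2=M[0]=15
r7=9&15=9
r3=0+4=4
r5=3+1=4
CMP r5, #10  (cmp 4,10)
BNE L0: taken
r2=M[4]=27
r7=9^27=18
r2=M[4]=27
r7=18&27=18
r3=4+4=8
r5=4+1=5
CMP r5, #10  (cmp 5,10)
BNE L0: taken
r2=M[8]=5
r7=18^5=23
r2=M[8]=5
r7=23&5=5
r3=8+4=12
r5=5+1=6
CMP r5, #10  (cmp 6,10)
BNE L0: taken
r2=M[12]=-6
r7=5^(-6)=-1
r2=M[12]=-6
r7=(-1)&(-6)=-6
r3=12+4=16
r5=6+1=7
CMP r5, #10  (cmp 7,10)
BNE L0: taken
r2=M[16]=-5
r7=(-6)^(-5)=1
r2=M[16]=-5
r7=1&(-5)=1
r3=16+4=20
r5=7+1=8
CMP r5, #10  (cmp 8,10)
BNE L0: taken
r2=M[20]=7
r7=1^7=6
r2=M[20]=7
r7=6&7=6
r3=20+4=24
r5=8+1=9
CMP r5, #10  (cmp 9,10)
BNE L0: taken
r2=M[24]=25
r7=6^25=31
r2=M[24]=25
r7=31&25=25
r3=24+4=28
r5=9+1=10
CMP r5, #10  (cmp 10,10)
BNE L0: not taken
r7=25^9=16
halt.
Total executed instructions: 62.

62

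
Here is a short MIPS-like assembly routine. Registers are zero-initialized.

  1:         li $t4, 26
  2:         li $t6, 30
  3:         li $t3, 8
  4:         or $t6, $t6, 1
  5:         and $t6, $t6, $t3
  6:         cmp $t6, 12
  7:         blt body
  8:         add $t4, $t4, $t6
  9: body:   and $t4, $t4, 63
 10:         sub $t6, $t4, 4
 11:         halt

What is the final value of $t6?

22

li $t4, 26 → $t4=26
li $t6, 30 → $t6=30
li $t3, 8 → $t3=8
or $t6, $t6, 1 → $t6=30|1=31
and $t6, $t6, $t3 → $t6=31&8=8
cmp $t6, 12  (cmp 8,12)
blt body: taken
and $t4, $t4, 63 → $t4=26&63=26
sub $t6, $t4, 4 → $t6=26-4=22
halt.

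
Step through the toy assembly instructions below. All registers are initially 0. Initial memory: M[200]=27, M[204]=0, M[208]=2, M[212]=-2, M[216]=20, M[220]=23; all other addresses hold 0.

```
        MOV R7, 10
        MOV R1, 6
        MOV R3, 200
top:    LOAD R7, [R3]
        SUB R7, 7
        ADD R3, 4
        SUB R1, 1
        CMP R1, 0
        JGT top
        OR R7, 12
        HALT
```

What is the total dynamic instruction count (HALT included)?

R7=10
R1=6
R3=200
R7=M[200]=27
R7=27-7=20
R3=200+4=204
R1=6-1=5
CMP R1, 0  (cmp 5,0)
JGT top: taken
R7=M[204]=0
R7=0-7=-7
R3=204+4=208
R1=5-1=4
CMP R1, 0  (cmp 4,0)
JGT top: taken
R7=M[208]=2
R7=2-7=-5
R3=208+4=212
R1=4-1=3
CMP R1, 0  (cmp 3,0)
JGT top: taken
R7=M[212]=-2
R7=(-2)-7=-9
R3=212+4=216
R1=3-1=2
CMP R1, 0  (cmp 2,0)
JGT top: taken
R7=M[216]=20
R7=20-7=13
R3=216+4=220
R1=2-1=1
CMP R1, 0  (cmp 1,0)
JGT top: taken
R7=M[220]=23
R7=23-7=16
R3=220+4=224
R1=1-1=0
CMP R1, 0  (cmp 0,0)
JGT top: not taken
R7=16|12=28
halt.
Total executed instructions: 41.

41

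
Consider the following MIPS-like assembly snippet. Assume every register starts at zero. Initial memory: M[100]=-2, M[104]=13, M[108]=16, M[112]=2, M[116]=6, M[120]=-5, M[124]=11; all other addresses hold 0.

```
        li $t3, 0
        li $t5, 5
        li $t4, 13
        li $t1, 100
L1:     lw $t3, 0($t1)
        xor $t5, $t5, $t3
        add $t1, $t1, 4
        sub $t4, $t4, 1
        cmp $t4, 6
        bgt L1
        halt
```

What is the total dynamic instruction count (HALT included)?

47

$t3=0
$t5=5
$t4=13
$t1=100
$t3=M[100]=-2
$t5=5^(-2)=-5
$t1=100+4=104
$t4=13-1=12
cmp $t4, 6  (cmp 12,6)
bgt L1: taken
$t3=M[104]=13
$t5=(-5)^13=-10
$t1=104+4=108
$t4=12-1=11
cmp $t4, 6  (cmp 11,6)
bgt L1: taken
$t3=M[108]=16
$t5=(-10)^16=-26
$t1=108+4=112
$t4=11-1=10
cmp $t4, 6  (cmp 10,6)
bgt L1: taken
$t3=M[112]=2
$t5=(-26)^2=-28
$t1=112+4=116
$t4=10-1=9
cmp $t4, 6  (cmp 9,6)
bgt L1: taken
$t3=M[116]=6
$t5=(-28)^6=-30
$t1=116+4=120
$t4=9-1=8
cmp $t4, 6  (cmp 8,6)
bgt L1: taken
$t3=M[120]=-5
$t5=(-30)^(-5)=25
$t1=120+4=124
$t4=8-1=7
cmp $t4, 6  (cmp 7,6)
bgt L1: taken
$t3=M[124]=11
$t5=25^11=18
$t1=124+4=128
$t4=7-1=6
cmp $t4, 6  (cmp 6,6)
bgt L1: not taken
halt.
Total executed instructions: 47.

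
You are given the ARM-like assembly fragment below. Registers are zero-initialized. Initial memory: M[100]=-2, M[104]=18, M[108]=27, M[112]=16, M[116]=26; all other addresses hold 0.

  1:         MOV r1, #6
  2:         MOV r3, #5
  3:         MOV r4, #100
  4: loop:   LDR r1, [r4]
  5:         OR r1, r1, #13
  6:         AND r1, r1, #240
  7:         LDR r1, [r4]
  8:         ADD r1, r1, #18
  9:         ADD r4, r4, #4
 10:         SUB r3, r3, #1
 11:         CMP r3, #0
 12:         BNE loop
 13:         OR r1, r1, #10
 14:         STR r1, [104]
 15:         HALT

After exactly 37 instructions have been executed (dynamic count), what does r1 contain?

r1=6
r3=5
r4=100
r1=M[100]=-2
r1=(-2)|13=-1
r1=(-1)&240=240
r1=M[100]=-2
r1=(-2)+18=16
r4=100+4=104
r3=5-1=4
CMP r3, #0  (cmp 4,0)
BNE loop: taken
r1=M[104]=18
r1=18|13=31
r1=31&240=16
r1=M[104]=18
r1=18+18=36
r4=104+4=108
r3=4-1=3
CMP r3, #0  (cmp 3,0)
BNE loop: taken
r1=M[108]=27
r1=27|13=31
r1=31&240=16
r1=M[108]=27
r1=27+18=45
r4=108+4=112
r3=3-1=2
CMP r3, #0  (cmp 2,0)
BNE loop: taken
r1=M[112]=16
r1=16|13=29
r1=29&240=16
r1=M[112]=16
r1=16+18=34
r4=112+4=116
r3=2-1=1
After step 37: r1 = 34.

34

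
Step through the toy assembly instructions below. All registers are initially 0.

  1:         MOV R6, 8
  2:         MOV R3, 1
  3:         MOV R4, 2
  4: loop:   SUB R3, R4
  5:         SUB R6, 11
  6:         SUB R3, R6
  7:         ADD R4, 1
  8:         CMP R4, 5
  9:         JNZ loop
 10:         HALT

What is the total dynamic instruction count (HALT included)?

R6=8
R3=1
R4=2
R3=1-2=-1
R6=8-11=-3
R3=(-1)-(-3)=2
R4=2+1=3
CMP R4, 5  (cmp 3,5)
JNZ loop: taken
R3=2-3=-1
R6=(-3)-11=-14
R3=(-1)-(-14)=13
R4=3+1=4
CMP R4, 5  (cmp 4,5)
JNZ loop: taken
R3=13-4=9
R6=(-14)-11=-25
R3=9-(-25)=34
R4=4+1=5
CMP R4, 5  (cmp 5,5)
JNZ loop: not taken
halt.
Total executed instructions: 22.

22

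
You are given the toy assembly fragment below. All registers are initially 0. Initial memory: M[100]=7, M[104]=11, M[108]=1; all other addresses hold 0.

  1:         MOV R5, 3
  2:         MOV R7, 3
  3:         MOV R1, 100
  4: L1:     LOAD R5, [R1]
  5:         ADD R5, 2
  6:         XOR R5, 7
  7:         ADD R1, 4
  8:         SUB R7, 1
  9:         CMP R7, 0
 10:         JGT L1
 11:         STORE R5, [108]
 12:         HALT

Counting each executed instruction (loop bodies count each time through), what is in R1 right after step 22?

112

R5=3
R7=3
R1=100
R5=M[100]=7
R5=7+2=9
R5=9^7=14
R1=100+4=104
R7=3-1=2
CMP R7, 0  (cmp 2,0)
JGT L1: taken
R5=M[104]=11
R5=11+2=13
R5=13^7=10
R1=104+4=108
R7=2-1=1
CMP R7, 0  (cmp 1,0)
JGT L1: taken
R5=M[108]=1
R5=1+2=3
R5=3^7=4
R1=108+4=112
R7=1-1=0
After step 22: R1 = 112.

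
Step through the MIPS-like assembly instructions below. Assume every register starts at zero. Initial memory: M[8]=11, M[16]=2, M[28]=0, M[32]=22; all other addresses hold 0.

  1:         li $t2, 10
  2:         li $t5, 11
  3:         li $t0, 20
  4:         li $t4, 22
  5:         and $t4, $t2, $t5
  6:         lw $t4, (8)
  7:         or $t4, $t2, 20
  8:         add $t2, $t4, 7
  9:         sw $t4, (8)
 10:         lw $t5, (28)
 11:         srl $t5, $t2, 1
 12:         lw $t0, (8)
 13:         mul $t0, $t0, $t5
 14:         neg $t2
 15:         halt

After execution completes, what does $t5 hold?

after li $t2, 10: $t2=10
after li $t5, 11: $t5=11
after li $t0, 20: $t0=20
after li $t4, 22: $t4=22
after and $t4, $t2, $t5: $t4=10&11=10
after lw $t4, (8): $t4=M[8]=11
after or $t4, $t2, 20: $t4=10|20=30
after add $t2, $t4, 7: $t2=30+7=37
sw $t4, (8) → M[8]=30
after lw $t5, (28): $t5=M[28]=0
after srl $t5, $t2, 1: $t5=37>>1=18
after lw $t0, (8): $t0=M[8]=30
after mul $t0, $t0, $t5: $t0=30*18=540
after neg $t2: $t2=-(37)=-37
halt.

18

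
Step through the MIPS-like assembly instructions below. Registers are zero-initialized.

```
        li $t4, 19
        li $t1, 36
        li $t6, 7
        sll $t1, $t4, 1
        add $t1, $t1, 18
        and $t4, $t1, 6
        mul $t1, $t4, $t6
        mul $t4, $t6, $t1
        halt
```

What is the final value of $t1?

$t4=19
$t1=36
$t6=7
$t1=19<<1=38
$t1=38+18=56
$t4=56&6=0
$t1=0*7=0
$t4=7*0=0
halt.

0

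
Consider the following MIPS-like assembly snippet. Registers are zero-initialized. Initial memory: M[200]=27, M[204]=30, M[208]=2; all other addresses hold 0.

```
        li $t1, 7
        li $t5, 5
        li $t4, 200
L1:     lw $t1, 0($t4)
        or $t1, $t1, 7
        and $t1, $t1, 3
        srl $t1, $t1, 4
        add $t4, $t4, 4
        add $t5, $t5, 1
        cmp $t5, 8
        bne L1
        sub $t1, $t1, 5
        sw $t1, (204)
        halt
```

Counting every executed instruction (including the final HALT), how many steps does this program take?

li $t1, 7 → $t1=7
li $t5, 5 → $t5=5
li $t4, 200 → $t4=200
lw $t1, 0($t4) → $t1=M[200]=27
or $t1, $t1, 7 → $t1=27|7=31
and $t1, $t1, 3 → $t1=31&3=3
srl $t1, $t1, 4 → $t1=3>>4=0
add $t4, $t4, 4 → $t4=200+4=204
add $t5, $t5, 1 → $t5=5+1=6
cmp $t5, 8  (cmp 6,8)
bne L1: taken
lw $t1, 0($t4) → $t1=M[204]=30
or $t1, $t1, 7 → $t1=30|7=31
and $t1, $t1, 3 → $t1=31&3=3
srl $t1, $t1, 4 → $t1=3>>4=0
add $t4, $t4, 4 → $t4=204+4=208
add $t5, $t5, 1 → $t5=6+1=7
cmp $t5, 8  (cmp 7,8)
bne L1: taken
lw $t1, 0($t4) → $t1=M[208]=2
or $t1, $t1, 7 → $t1=2|7=7
and $t1, $t1, 3 → $t1=7&3=3
srl $t1, $t1, 4 → $t1=3>>4=0
add $t4, $t4, 4 → $t4=208+4=212
add $t5, $t5, 1 → $t5=7+1=8
cmp $t5, 8  (cmp 8,8)
bne L1: not taken
sub $t1, $t1, 5 → $t1=0-5=-5
sw $t1, (204) → M[204]=-5
halt.
Total executed instructions: 30.

30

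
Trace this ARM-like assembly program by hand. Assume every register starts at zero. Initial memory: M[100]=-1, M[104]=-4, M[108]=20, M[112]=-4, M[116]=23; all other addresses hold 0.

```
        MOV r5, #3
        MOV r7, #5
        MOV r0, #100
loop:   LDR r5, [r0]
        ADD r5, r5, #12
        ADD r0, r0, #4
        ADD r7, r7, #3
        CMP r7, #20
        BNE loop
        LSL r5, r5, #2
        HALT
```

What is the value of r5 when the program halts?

after MOV r5, #3: r5=3
after MOV r7, #5: r7=5
after MOV r0, #100: r0=100
after LDR r5, [r0]: r5=M[100]=-1
after ADD r5, r5, #12: r5=(-1)+12=11
after ADD r0, r0, #4: r0=100+4=104
after ADD r7, r7, #3: r7=5+3=8
CMP r7, #20  (cmp 8,20)
BNE loop: taken
after LDR r5, [r0]: r5=M[104]=-4
after ADD r5, r5, #12: r5=(-4)+12=8
after ADD r0, r0, #4: r0=104+4=108
after ADD r7, r7, #3: r7=8+3=11
CMP r7, #20  (cmp 11,20)
BNE loop: taken
after LDR r5, [r0]: r5=M[108]=20
after ADD r5, r5, #12: r5=20+12=32
after ADD r0, r0, #4: r0=108+4=112
after ADD r7, r7, #3: r7=11+3=14
CMP r7, #20  (cmp 14,20)
BNE loop: taken
after LDR r5, [r0]: r5=M[112]=-4
after ADD r5, r5, #12: r5=(-4)+12=8
after ADD r0, r0, #4: r0=112+4=116
after ADD r7, r7, #3: r7=14+3=17
CMP r7, #20  (cmp 17,20)
BNE loop: taken
after LDR r5, [r0]: r5=M[116]=23
after ADD r5, r5, #12: r5=23+12=35
after ADD r0, r0, #4: r0=116+4=120
after ADD r7, r7, #3: r7=17+3=20
CMP r7, #20  (cmp 20,20)
BNE loop: not taken
after LSL r5, r5, #2: r5=35<<2=140
halt.

140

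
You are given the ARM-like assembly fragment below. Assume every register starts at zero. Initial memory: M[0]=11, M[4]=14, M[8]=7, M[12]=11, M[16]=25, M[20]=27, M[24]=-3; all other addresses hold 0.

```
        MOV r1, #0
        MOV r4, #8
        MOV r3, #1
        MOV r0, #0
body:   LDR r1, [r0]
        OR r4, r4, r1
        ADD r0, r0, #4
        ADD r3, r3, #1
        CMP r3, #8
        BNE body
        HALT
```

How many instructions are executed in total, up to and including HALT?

after MOV r1, #0: r1=0
after MOV r4, #8: r4=8
after MOV r3, #1: r3=1
after MOV r0, #0: r0=0
after LDR r1, [r0]: r1=M[0]=11
after OR r4, r4, r1: r4=8|11=11
after ADD r0, r0, #4: r0=0+4=4
after ADD r3, r3, #1: r3=1+1=2
CMP r3, #8  (cmp 2,8)
BNE body: taken
after LDR r1, [r0]: r1=M[4]=14
after OR r4, r4, r1: r4=11|14=15
after ADD r0, r0, #4: r0=4+4=8
after ADD r3, r3, #1: r3=2+1=3
CMP r3, #8  (cmp 3,8)
BNE body: taken
after LDR r1, [r0]: r1=M[8]=7
after OR r4, r4, r1: r4=15|7=15
after ADD r0, r0, #4: r0=8+4=12
after ADD r3, r3, #1: r3=3+1=4
CMP r3, #8  (cmp 4,8)
BNE body: taken
after LDR r1, [r0]: r1=M[12]=11
after OR r4, r4, r1: r4=15|11=15
after ADD r0, r0, #4: r0=12+4=16
after ADD r3, r3, #1: r3=4+1=5
CMP r3, #8  (cmp 5,8)
BNE body: taken
after LDR r1, [r0]: r1=M[16]=25
after OR r4, r4, r1: r4=15|25=31
after ADD r0, r0, #4: r0=16+4=20
after ADD r3, r3, #1: r3=5+1=6
CMP r3, #8  (cmp 6,8)
BNE body: taken
after LDR r1, [r0]: r1=M[20]=27
after OR r4, r4, r1: r4=31|27=31
after ADD r0, r0, #4: r0=20+4=24
after ADD r3, r3, #1: r3=6+1=7
CMP r3, #8  (cmp 7,8)
BNE body: taken
after LDR r1, [r0]: r1=M[24]=-3
after OR r4, r4, r1: r4=31|(-3)=-1
after ADD r0, r0, #4: r0=24+4=28
after ADD r3, r3, #1: r3=7+1=8
CMP r3, #8  (cmp 8,8)
BNE body: not taken
halt.
Total executed instructions: 47.

47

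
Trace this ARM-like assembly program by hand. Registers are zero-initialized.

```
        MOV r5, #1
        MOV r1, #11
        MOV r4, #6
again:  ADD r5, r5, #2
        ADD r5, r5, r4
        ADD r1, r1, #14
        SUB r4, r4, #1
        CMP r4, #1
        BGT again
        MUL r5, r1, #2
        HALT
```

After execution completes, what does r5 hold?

r5=1
r1=11
r4=6
r5=1+2=3
r5=3+6=9
r1=11+14=25
r4=6-1=5
CMP r4, #1  (cmp 5,1)
BGT again: taken
r5=9+2=11
r5=11+5=16
r1=25+14=39
r4=5-1=4
CMP r4, #1  (cmp 4,1)
BGT again: taken
r5=16+2=18
r5=18+4=22
r1=39+14=53
r4=4-1=3
CMP r4, #1  (cmp 3,1)
BGT again: taken
r5=22+2=24
r5=24+3=27
r1=53+14=67
r4=3-1=2
CMP r4, #1  (cmp 2,1)
BGT again: taken
r5=27+2=29
r5=29+2=31
r1=67+14=81
r4=2-1=1
CMP r4, #1  (cmp 1,1)
BGT again: not taken
r5=81*2=162
halt.

162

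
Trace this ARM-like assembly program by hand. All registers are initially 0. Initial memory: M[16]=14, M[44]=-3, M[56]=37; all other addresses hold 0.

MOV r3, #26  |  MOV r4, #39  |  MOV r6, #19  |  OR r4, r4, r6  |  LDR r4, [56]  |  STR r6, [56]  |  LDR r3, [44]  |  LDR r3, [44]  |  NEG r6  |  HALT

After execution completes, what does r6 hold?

-19

r3=26
r4=39
r6=19
r4=39|19=55
r4=M[56]=37
STR r6, [56] → M[56]=19
r3=M[44]=-3
r3=M[44]=-3
r6=-(19)=-19
halt.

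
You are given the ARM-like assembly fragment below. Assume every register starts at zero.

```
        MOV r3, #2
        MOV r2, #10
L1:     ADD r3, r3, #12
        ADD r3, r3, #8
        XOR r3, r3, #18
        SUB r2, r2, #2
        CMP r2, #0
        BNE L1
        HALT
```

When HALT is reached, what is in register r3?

r3=2
r2=10
r3=2+12=14
r3=14+8=22
r3=22^18=4
r2=10-2=8
CMP r2, #0  (cmp 8,0)
BNE L1: taken
r3=4+12=16
r3=16+8=24
r3=24^18=10
r2=8-2=6
CMP r2, #0  (cmp 6,0)
BNE L1: taken
r3=10+12=22
r3=22+8=30
r3=30^18=12
r2=6-2=4
CMP r2, #0  (cmp 4,0)
BNE L1: taken
r3=12+12=24
r3=24+8=32
r3=32^18=50
r2=4-2=2
CMP r2, #0  (cmp 2,0)
BNE L1: taken
r3=50+12=62
r3=62+8=70
r3=70^18=84
r2=2-2=0
CMP r2, #0  (cmp 0,0)
BNE L1: not taken
halt.

84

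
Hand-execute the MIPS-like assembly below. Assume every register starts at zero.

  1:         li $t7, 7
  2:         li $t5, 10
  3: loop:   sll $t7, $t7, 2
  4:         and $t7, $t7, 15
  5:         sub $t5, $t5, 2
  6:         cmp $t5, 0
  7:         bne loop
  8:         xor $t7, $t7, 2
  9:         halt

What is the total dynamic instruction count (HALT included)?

li $t7, 7 → $t7=7
li $t5, 10 → $t5=10
sll $t7, $t7, 2 → $t7=7<<2=28
and $t7, $t7, 15 → $t7=28&15=12
sub $t5, $t5, 2 → $t5=10-2=8
cmp $t5, 0  (cmp 8,0)
bne loop: taken
sll $t7, $t7, 2 → $t7=12<<2=48
and $t7, $t7, 15 → $t7=48&15=0
sub $t5, $t5, 2 → $t5=8-2=6
cmp $t5, 0  (cmp 6,0)
bne loop: taken
sll $t7, $t7, 2 → $t7=0<<2=0
and $t7, $t7, 15 → $t7=0&15=0
sub $t5, $t5, 2 → $t5=6-2=4
cmp $t5, 0  (cmp 4,0)
bne loop: taken
sll $t7, $t7, 2 → $t7=0<<2=0
and $t7, $t7, 15 → $t7=0&15=0
sub $t5, $t5, 2 → $t5=4-2=2
cmp $t5, 0  (cmp 2,0)
bne loop: taken
sll $t7, $t7, 2 → $t7=0<<2=0
and $t7, $t7, 15 → $t7=0&15=0
sub $t5, $t5, 2 → $t5=2-2=0
cmp $t5, 0  (cmp 0,0)
bne loop: not taken
xor $t7, $t7, 2 → $t7=0^2=2
halt.
Total executed instructions: 29.

29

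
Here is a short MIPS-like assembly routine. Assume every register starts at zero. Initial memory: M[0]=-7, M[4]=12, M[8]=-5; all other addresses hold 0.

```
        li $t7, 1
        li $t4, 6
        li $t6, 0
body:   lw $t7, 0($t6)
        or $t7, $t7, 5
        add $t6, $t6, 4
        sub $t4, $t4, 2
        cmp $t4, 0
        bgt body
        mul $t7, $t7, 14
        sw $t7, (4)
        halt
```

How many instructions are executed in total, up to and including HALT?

$t7=1
$t4=6
$t6=0
$t7=M[0]=-7
$t7=(-7)|5=-3
$t6=0+4=4
$t4=6-2=4
cmp $t4, 0  (cmp 4,0)
bgt body: taken
$t7=M[4]=12
$t7=12|5=13
$t6=4+4=8
$t4=4-2=2
cmp $t4, 0  (cmp 2,0)
bgt body: taken
$t7=M[8]=-5
$t7=(-5)|5=-1
$t6=8+4=12
$t4=2-2=0
cmp $t4, 0  (cmp 0,0)
bgt body: not taken
$t7=(-1)*14=-14
sw $t7, (4) → M[4]=-14
halt.
Total executed instructions: 24.

24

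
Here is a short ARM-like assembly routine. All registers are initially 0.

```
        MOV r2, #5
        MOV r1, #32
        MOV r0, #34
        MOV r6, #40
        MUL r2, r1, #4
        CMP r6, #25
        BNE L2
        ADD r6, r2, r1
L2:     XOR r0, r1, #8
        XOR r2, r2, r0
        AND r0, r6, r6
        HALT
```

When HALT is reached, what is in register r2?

MOV r2, #5 → r2=5
MOV r1, #32 → r1=32
MOV r0, #34 → r0=34
MOV r6, #40 → r6=40
MUL r2, r1, #4 → r2=32*4=128
CMP r6, #25  (cmp 40,25)
BNE L2: taken
XOR r0, r1, #8 → r0=32^8=40
XOR r2, r2, r0 → r2=128^40=168
AND r0, r6, r6 → r0=40&40=40
halt.

168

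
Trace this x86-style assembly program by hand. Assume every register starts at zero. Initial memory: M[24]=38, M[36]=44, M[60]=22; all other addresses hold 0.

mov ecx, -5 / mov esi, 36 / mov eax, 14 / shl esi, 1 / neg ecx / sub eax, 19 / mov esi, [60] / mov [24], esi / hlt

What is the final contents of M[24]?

22

mov ecx, -5 → ecx=-5
mov esi, 36 → esi=36
mov eax, 14 → eax=14
shl esi, 1 → esi=36<<1=72
neg ecx → ecx=-(-5)=5
sub eax, 19 → eax=14-19=-5
mov esi, [60] → esi=M[60]=22
mov [24], esi → M[24]=22
halt.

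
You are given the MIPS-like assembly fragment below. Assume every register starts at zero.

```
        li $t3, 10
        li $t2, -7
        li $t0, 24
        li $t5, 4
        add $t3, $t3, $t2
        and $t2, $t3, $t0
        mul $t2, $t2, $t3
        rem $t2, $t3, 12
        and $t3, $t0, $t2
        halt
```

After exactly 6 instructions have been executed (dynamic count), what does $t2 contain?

li $t3, 10 → $t3=10
li $t2, -7 → $t2=-7
li $t0, 24 → $t0=24
li $t5, 4 → $t5=4
add $t3, $t3, $t2 → $t3=10+(-7)=3
and $t2, $t3, $t0 → $t2=3&24=0
After step 6: $t2 = 0.

0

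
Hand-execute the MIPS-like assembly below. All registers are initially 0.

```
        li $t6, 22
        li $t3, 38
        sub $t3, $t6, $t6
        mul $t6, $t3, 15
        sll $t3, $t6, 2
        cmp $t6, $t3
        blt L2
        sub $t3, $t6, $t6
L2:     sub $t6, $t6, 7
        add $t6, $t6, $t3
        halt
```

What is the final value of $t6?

-7

after li $t6, 22: $t6=22
after li $t3, 38: $t3=38
after sub $t3, $t6, $t6: $t3=22-22=0
after mul $t6, $t3, 15: $t6=0*15=0
after sll $t3, $t6, 2: $t3=0<<2=0
cmp $t6, $t3  (cmp 0,0)
blt L2: not taken
after sub $t3, $t6, $t6: $t3=0-0=0
after sub $t6, $t6, 7: $t6=0-7=-7
after add $t6, $t6, $t3: $t6=(-7)+0=-7
halt.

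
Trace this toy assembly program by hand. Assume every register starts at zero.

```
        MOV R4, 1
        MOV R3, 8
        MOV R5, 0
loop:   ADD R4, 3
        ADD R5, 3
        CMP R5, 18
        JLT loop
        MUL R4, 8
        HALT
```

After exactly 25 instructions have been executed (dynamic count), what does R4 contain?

19

after MOV R4, 1: R4=1
after MOV R3, 8: R3=8
after MOV R5, 0: R5=0
after ADD R4, 3: R4=1+3=4
after ADD R5, 3: R5=0+3=3
CMP R5, 18  (cmp 3,18)
JLT loop: taken
after ADD R4, 3: R4=4+3=7
after ADD R5, 3: R5=3+3=6
CMP R5, 18  (cmp 6,18)
JLT loop: taken
after ADD R4, 3: R4=7+3=10
after ADD R5, 3: R5=6+3=9
CMP R5, 18  (cmp 9,18)
JLT loop: taken
after ADD R4, 3: R4=10+3=13
after ADD R5, 3: R5=9+3=12
CMP R5, 18  (cmp 12,18)
JLT loop: taken
after ADD R4, 3: R4=13+3=16
after ADD R5, 3: R5=12+3=15
CMP R5, 18  (cmp 15,18)
JLT loop: taken
after ADD R4, 3: R4=16+3=19
after ADD R5, 3: R5=15+3=18
After step 25: R4 = 19.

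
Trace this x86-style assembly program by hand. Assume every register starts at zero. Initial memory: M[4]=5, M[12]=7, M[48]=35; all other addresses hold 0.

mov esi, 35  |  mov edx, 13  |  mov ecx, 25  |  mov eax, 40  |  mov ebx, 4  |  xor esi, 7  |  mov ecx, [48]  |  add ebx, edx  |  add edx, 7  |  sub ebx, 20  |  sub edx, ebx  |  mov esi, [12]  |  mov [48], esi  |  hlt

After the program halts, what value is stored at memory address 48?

mov esi, 35 → esi=35
mov edx, 13 → edx=13
mov ecx, 25 → ecx=25
mov eax, 40 → eax=40
mov ebx, 4 → ebx=4
xor esi, 7 → esi=35^7=36
mov ecx, [48] → ecx=M[48]=35
add ebx, edx → ebx=4+13=17
add edx, 7 → edx=13+7=20
sub ebx, 20 → ebx=17-20=-3
sub edx, ebx → edx=20-(-3)=23
mov esi, [12] → esi=M[12]=7
mov [48], esi → M[48]=7
halt.

7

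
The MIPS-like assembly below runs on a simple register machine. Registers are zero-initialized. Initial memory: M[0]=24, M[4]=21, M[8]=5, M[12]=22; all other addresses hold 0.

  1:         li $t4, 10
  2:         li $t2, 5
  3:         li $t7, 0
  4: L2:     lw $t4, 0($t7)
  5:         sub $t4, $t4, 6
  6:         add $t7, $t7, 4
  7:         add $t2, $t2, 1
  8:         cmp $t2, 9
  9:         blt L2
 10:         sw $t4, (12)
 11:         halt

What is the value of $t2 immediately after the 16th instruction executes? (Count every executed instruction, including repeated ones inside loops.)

7

$t4=10
$t2=5
$t7=0
$t4=M[0]=24
$t4=24-6=18
$t7=0+4=4
$t2=5+1=6
cmp $t2, 9  (cmp 6,9)
blt L2: taken
$t4=M[4]=21
$t4=21-6=15
$t7=4+4=8
$t2=6+1=7
cmp $t2, 9  (cmp 7,9)
blt L2: taken
$t4=M[8]=5
After step 16: $t2 = 7.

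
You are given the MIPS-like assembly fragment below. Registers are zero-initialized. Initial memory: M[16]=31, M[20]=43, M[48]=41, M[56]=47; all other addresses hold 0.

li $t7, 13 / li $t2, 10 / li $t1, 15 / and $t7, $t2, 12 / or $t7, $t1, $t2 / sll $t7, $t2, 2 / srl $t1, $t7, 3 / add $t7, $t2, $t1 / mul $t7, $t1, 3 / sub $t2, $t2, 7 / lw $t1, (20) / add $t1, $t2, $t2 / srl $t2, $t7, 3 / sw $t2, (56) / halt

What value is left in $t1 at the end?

li $t7, 13 → $t7=13
li $t2, 10 → $t2=10
li $t1, 15 → $t1=15
and $t7, $t2, 12 → $t7=10&12=8
or $t7, $t1, $t2 → $t7=15|10=15
sll $t7, $t2, 2 → $t7=10<<2=40
srl $t1, $t7, 3 → $t1=40>>3=5
add $t7, $t2, $t1 → $t7=10+5=15
mul $t7, $t1, 3 → $t7=5*3=15
sub $t2, $t2, 7 → $t2=10-7=3
lw $t1, (20) → $t1=M[20]=43
add $t1, $t2, $t2 → $t1=3+3=6
srl $t2, $t7, 3 → $t2=15>>3=1
sw $t2, (56) → M[56]=1
halt.

6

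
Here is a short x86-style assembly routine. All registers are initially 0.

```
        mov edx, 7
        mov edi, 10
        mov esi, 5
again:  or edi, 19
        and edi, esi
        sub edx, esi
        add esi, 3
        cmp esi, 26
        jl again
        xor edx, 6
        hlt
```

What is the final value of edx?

-93

mov edx, 7 → edx=7
mov edi, 10 → edi=10
mov esi, 5 → esi=5
or edi, 19 → edi=10|19=27
and edi, esi → edi=27&5=1
sub edx, esi → edx=7-5=2
add esi, 3 → esi=5+3=8
cmp esi, 26  (cmp 8,26)
jl again: taken
or edi, 19 → edi=1|19=19
and edi, esi → edi=19&8=0
sub edx, esi → edx=2-8=-6
add esi, 3 → esi=8+3=11
cmp esi, 26  (cmp 11,26)
jl again: taken
or edi, 19 → edi=0|19=19
and edi, esi → edi=19&11=3
sub edx, esi → edx=(-6)-11=-17
add esi, 3 → esi=11+3=14
cmp esi, 26  (cmp 14,26)
jl again: taken
or edi, 19 → edi=3|19=19
and edi, esi → edi=19&14=2
sub edx, esi → edx=(-17)-14=-31
add esi, 3 → esi=14+3=17
cmp esi, 26  (cmp 17,26)
jl again: taken
or edi, 19 → edi=2|19=19
and edi, esi → edi=19&17=17
sub edx, esi → edx=(-31)-17=-48
add esi, 3 → esi=17+3=20
cmp esi, 26  (cmp 20,26)
jl again: taken
or edi, 19 → edi=17|19=19
and edi, esi → edi=19&20=16
sub edx, esi → edx=(-48)-20=-68
add esi, 3 → esi=20+3=23
cmp esi, 26  (cmp 23,26)
jl again: taken
or edi, 19 → edi=16|19=19
and edi, esi → edi=19&23=19
sub edx, esi → edx=(-68)-23=-91
add esi, 3 → esi=23+3=26
cmp esi, 26  (cmp 26,26)
jl again: not taken
xor edx, 6 → edx=(-91)^6=-93
halt.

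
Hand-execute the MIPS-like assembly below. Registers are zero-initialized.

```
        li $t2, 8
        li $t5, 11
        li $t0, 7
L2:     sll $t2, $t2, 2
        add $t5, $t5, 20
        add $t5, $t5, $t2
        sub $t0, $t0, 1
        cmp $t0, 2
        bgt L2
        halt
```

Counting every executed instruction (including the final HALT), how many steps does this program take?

34

$t2=8
$t5=11
$t0=7
$t2=8<<2=32
$t5=11+20=31
$t5=31+32=63
$t0=7-1=6
cmp $t0, 2  (cmp 6,2)
bgt L2: taken
$t2=32<<2=128
$t5=63+20=83
$t5=83+128=211
$t0=6-1=5
cmp $t0, 2  (cmp 5,2)
bgt L2: taken
$t2=128<<2=512
$t5=211+20=231
$t5=231+512=743
$t0=5-1=4
cmp $t0, 2  (cmp 4,2)
bgt L2: taken
$t2=512<<2=2048
$t5=743+20=763
$t5=763+2048=2811
$t0=4-1=3
cmp $t0, 2  (cmp 3,2)
bgt L2: taken
$t2=2048<<2=8192
$t5=2811+20=2831
$t5=2831+8192=11023
$t0=3-1=2
cmp $t0, 2  (cmp 2,2)
bgt L2: not taken
halt.
Total executed instructions: 34.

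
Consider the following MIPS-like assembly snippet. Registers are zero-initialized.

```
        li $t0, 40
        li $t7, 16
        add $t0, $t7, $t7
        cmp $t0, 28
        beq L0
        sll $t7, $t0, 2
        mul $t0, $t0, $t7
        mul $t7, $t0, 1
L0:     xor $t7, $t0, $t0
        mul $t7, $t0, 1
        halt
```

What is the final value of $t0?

4096

li $t0, 40 → $t0=40
li $t7, 16 → $t7=16
add $t0, $t7, $t7 → $t0=16+16=32
cmp $t0, 28  (cmp 32,28)
beq L0: not taken
sll $t7, $t0, 2 → $t7=32<<2=128
mul $t0, $t0, $t7 → $t0=32*128=4096
mul $t7, $t0, 1 → $t7=4096*1=4096
xor $t7, $t0, $t0 → $t7=4096^4096=0
mul $t7, $t0, 1 → $t7=4096*1=4096
halt.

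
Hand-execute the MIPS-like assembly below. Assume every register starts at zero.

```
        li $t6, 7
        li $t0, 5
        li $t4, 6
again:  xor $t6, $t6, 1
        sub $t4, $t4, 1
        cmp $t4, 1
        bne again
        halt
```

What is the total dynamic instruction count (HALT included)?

24

li $t6, 7 → $t6=7
li $t0, 5 → $t0=5
li $t4, 6 → $t4=6
xor $t6, $t6, 1 → $t6=7^1=6
sub $t4, $t4, 1 → $t4=6-1=5
cmp $t4, 1  (cmp 5,1)
bne again: taken
xor $t6, $t6, 1 → $t6=6^1=7
sub $t4, $t4, 1 → $t4=5-1=4
cmp $t4, 1  (cmp 4,1)
bne again: taken
xor $t6, $t6, 1 → $t6=7^1=6
sub $t4, $t4, 1 → $t4=4-1=3
cmp $t4, 1  (cmp 3,1)
bne again: taken
xor $t6, $t6, 1 → $t6=6^1=7
sub $t4, $t4, 1 → $t4=3-1=2
cmp $t4, 1  (cmp 2,1)
bne again: taken
xor $t6, $t6, 1 → $t6=7^1=6
sub $t4, $t4, 1 → $t4=2-1=1
cmp $t4, 1  (cmp 1,1)
bne again: not taken
halt.
Total executed instructions: 24.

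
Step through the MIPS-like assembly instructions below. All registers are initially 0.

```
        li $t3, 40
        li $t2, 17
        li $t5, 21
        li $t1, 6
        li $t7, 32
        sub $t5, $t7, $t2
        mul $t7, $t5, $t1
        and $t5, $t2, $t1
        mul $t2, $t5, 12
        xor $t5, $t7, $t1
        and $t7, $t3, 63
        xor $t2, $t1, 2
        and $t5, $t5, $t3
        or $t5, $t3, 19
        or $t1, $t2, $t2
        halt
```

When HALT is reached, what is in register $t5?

59

after li $t3, 40: $t3=40
after li $t2, 17: $t2=17
after li $t5, 21: $t5=21
after li $t1, 6: $t1=6
after li $t7, 32: $t7=32
after sub $t5, $t7, $t2: $t5=32-17=15
after mul $t7, $t5, $t1: $t7=15*6=90
after and $t5, $t2, $t1: $t5=17&6=0
after mul $t2, $t5, 12: $t2=0*12=0
after xor $t5, $t7, $t1: $t5=90^6=92
after and $t7, $t3, 63: $t7=40&63=40
after xor $t2, $t1, 2: $t2=6^2=4
after and $t5, $t5, $t3: $t5=92&40=8
after or $t5, $t3, 19: $t5=40|19=59
after or $t1, $t2, $t2: $t1=4|4=4
halt.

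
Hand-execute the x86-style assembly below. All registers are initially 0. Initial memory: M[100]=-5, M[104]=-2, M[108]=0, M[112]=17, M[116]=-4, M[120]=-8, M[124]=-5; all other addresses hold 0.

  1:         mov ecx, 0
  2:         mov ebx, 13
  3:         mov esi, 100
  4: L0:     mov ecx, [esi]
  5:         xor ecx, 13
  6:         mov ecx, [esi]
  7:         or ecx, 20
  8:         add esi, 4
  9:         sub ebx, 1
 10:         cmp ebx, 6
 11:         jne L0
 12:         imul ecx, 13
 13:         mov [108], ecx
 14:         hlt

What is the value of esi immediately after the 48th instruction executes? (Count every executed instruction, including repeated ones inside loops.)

124

after mov ecx, 0: ecx=0
after mov ebx, 13: ebx=13
after mov esi, 100: esi=100
after mov ecx, [esi]: ecx=M[100]=-5
after xor ecx, 13: ecx=(-5)^13=-10
after mov ecx, [esi]: ecx=M[100]=-5
after or ecx, 20: ecx=(-5)|20=-1
after add esi, 4: esi=100+4=104
after sub ebx, 1: ebx=13-1=12
cmp ebx, 6  (cmp 12,6)
jne L0: taken
after mov ecx, [esi]: ecx=M[104]=-2
after xor ecx, 13: ecx=(-2)^13=-13
after mov ecx, [esi]: ecx=M[104]=-2
after or ecx, 20: ecx=(-2)|20=-2
after add esi, 4: esi=104+4=108
after sub ebx, 1: ebx=12-1=11
cmp ebx, 6  (cmp 11,6)
jne L0: taken
after mov ecx, [esi]: ecx=M[108]=0
after xor ecx, 13: ecx=0^13=13
after mov ecx, [esi]: ecx=M[108]=0
after or ecx, 20: ecx=0|20=20
after add esi, 4: esi=108+4=112
after sub ebx, 1: ebx=11-1=10
cmp ebx, 6  (cmp 10,6)
jne L0: taken
after mov ecx, [esi]: ecx=M[112]=17
after xor ecx, 13: ecx=17^13=28
after mov ecx, [esi]: ecx=M[112]=17
after or ecx, 20: ecx=17|20=21
after add esi, 4: esi=112+4=116
after sub ebx, 1: ebx=10-1=9
cmp ebx, 6  (cmp 9,6)
jne L0: taken
after mov ecx, [esi]: ecx=M[116]=-4
after xor ecx, 13: ecx=(-4)^13=-15
after mov ecx, [esi]: ecx=M[116]=-4
after or ecx, 20: ecx=(-4)|20=-4
after add esi, 4: esi=116+4=120
after sub ebx, 1: ebx=9-1=8
cmp ebx, 6  (cmp 8,6)
jne L0: taken
after mov ecx, [esi]: ecx=M[120]=-8
after xor ecx, 13: ecx=(-8)^13=-11
after mov ecx, [esi]: ecx=M[120]=-8
after or ecx, 20: ecx=(-8)|20=-4
after add esi, 4: esi=120+4=124
After step 48: esi = 124.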